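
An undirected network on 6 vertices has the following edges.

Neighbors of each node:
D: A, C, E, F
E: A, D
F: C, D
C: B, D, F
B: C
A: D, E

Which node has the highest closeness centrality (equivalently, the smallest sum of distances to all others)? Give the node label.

Farness (sum of distances to all others) for each node — A:9, B:11, C:7, D:6, E:9, F:8.
The smallest farness is 6, for D, so D has the highest closeness.

D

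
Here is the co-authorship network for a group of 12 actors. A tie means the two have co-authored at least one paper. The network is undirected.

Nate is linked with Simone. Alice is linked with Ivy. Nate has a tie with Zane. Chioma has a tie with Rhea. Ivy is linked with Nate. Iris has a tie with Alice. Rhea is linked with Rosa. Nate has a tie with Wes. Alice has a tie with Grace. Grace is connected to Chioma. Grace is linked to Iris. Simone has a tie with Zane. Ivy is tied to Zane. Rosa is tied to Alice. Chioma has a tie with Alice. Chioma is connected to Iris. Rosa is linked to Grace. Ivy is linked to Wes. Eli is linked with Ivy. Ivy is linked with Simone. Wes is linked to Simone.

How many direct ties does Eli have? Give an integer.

1

Eli is directly tied to Ivy. That is 1 neighbor, so the degree of Eli is 1.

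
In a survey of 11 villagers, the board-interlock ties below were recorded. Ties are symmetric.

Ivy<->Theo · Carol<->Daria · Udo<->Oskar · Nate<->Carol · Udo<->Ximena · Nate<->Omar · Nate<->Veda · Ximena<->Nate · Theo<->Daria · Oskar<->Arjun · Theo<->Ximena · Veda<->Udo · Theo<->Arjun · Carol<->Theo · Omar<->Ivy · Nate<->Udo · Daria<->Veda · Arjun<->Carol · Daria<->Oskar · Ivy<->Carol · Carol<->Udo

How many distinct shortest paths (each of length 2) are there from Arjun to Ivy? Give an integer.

The shortest distance is 2. The length-2 paths are: Arjun–Theo–Ivy; Arjun–Carol–Ivy.
That gives 2 distinct shortest paths.

2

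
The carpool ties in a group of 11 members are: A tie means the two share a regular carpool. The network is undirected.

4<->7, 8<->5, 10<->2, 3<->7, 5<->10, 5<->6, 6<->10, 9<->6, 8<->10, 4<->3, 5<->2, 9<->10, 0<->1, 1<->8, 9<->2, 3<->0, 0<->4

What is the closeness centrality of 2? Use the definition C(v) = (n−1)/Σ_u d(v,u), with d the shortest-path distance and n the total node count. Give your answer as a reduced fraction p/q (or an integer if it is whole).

Distances from 2: 0:4, 1:3, 3:5, 4:5, 5:1, 6:2, 7:6, 8:2, 9:1, 10:1. Sum = 30.
n = 11, so closeness = 10/30 = 1/3.

1/3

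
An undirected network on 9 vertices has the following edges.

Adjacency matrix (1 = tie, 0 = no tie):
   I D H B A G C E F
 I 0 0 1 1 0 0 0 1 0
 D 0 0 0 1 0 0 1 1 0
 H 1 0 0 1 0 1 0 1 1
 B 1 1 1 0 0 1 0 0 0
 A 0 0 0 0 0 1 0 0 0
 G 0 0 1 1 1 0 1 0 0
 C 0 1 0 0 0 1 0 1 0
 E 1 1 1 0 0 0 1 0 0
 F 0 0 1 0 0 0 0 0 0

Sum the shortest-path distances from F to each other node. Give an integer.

18

Distances from F: A:3, B:2, C:3, D:3, E:2, G:2, H:1, I:2.
Sum = 3 + 2 + 3 + 3 + 2 + 2 + 1 + 2 = 18.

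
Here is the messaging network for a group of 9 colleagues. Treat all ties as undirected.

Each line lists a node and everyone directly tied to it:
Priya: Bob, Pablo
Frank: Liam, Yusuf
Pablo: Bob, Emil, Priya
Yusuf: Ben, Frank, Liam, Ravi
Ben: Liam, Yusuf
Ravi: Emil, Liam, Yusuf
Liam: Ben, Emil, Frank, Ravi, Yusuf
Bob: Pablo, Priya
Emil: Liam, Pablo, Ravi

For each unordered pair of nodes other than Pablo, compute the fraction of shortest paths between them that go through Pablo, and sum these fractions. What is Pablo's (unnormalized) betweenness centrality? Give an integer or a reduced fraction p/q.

Pairs whose geodesics pass through Pablo — Bob–Ben: 1; Bob–Frank: 1; Bob–Emil: 1; Bob–Ravi: 1; Bob–Yusuf: 2/2; Bob–Liam: 1; Priya–Ben: 1; Priya–Frank: 1; Priya–Emil: 1; Priya–Ravi: 1; Priya–Yusuf: 2/2; Priya–Liam: 1.
All other pairs contribute 0.
Summing the contributions gives betweenness(Pablo) = 12.

12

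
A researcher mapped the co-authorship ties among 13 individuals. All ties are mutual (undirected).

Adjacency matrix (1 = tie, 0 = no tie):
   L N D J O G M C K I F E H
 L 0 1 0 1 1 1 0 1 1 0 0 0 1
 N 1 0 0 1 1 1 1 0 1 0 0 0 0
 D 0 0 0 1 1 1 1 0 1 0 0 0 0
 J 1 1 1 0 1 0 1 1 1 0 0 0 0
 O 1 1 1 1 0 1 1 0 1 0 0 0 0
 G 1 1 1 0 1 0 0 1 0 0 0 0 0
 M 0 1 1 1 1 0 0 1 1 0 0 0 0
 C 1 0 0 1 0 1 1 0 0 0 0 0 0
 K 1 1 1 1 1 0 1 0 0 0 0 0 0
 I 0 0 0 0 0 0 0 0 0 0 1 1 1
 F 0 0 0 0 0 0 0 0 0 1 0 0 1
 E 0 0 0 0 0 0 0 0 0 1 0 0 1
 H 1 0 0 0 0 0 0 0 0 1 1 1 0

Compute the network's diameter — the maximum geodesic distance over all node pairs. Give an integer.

Eccentricity of each node (its greatest distance to any other): C:3, D:4, E:4, F:4, G:3, H:3, I:4, J:3, K:3, L:2, M:4, N:3, O:3.
The maximum eccentricity is 4, realized for instance by the pair D–I via D – J – L – H – I. So the diameter is 4.

4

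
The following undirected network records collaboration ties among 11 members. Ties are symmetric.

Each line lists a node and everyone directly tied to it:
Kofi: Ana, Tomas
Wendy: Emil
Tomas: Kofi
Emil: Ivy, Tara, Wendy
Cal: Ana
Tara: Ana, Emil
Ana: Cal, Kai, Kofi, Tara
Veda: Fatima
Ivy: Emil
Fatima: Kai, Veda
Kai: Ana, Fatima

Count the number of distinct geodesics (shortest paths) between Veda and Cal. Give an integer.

The shortest distance is 4, and the only length-4 path is Veda–Fatima–Kai–Ana–Cal. So there is exactly 1 shortest path.

1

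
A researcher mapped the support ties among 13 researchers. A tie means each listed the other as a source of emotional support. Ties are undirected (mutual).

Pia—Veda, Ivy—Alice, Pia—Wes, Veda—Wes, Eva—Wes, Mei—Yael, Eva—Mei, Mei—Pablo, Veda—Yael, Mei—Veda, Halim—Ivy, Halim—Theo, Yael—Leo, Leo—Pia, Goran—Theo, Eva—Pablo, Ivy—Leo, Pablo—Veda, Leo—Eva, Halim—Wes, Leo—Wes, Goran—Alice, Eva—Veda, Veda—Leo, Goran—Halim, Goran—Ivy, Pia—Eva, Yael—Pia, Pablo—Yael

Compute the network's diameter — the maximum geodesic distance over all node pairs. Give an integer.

4

Eccentricity of each node (its greatest distance to any other): Alice:4, Eva:3, Goran:4, Halim:3, Ivy:3, Leo:3, Mei:4, Pablo:4, Pia:3, Theo:4, Veda:3, Wes:3, Yael:4.
The maximum eccentricity is 4, realized for instance by the pair Theo–Mei via Theo – Halim – Wes – Eva – Mei. So the diameter is 4.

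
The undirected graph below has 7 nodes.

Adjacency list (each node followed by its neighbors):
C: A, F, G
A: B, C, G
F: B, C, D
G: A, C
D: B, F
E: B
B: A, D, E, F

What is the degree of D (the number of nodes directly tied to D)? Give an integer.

D is directly tied to B and F. That is 2 neighbors, so the degree of D is 2.

2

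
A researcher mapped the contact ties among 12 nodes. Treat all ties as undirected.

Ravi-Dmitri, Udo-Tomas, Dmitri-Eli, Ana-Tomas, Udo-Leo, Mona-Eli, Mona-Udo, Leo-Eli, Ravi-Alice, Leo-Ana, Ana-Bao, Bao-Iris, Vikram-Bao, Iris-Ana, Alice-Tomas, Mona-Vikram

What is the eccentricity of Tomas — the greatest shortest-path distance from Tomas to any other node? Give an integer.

Distances from Tomas: Alice:1, Ana:1, Bao:2, Dmitri:3, Eli:3, Iris:2, Leo:2, Mona:2, Ravi:2, Udo:1, Vikram:3.
The largest is 3 (to Eli, Vikram, and Dmitri), so the eccentricity of Tomas is 3.

3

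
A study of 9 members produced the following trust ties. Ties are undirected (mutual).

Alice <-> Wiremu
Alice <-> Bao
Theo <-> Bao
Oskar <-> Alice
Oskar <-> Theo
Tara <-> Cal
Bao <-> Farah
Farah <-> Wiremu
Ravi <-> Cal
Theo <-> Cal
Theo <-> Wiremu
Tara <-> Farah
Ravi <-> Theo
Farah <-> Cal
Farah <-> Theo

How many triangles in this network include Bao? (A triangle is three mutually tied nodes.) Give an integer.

Bao's neighbors: Alice, Farah, and Theo.
Neighbor pairs that are themselves tied: Bao–Farah–Theo. Each forms one triangle with Bao, for 1 in total.

1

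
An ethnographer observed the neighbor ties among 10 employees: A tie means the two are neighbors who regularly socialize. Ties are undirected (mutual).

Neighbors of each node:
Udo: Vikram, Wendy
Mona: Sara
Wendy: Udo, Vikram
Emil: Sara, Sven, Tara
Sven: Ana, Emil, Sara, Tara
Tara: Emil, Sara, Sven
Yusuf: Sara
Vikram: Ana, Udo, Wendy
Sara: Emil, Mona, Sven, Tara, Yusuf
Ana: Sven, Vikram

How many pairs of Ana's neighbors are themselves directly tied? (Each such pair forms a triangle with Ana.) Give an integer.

0

Ana's neighbors are Sven and Vikram, but none of them are tied to each other, so no triangle contains Ana.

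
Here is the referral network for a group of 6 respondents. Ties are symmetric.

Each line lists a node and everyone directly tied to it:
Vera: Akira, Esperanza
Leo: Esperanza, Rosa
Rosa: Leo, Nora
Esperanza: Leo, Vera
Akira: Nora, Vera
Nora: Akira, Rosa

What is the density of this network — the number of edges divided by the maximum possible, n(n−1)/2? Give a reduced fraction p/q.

2/5

There are 6 edges and 6 nodes, so the maximum possible is C(6,2) = 15.
Density = 6/15 = 2/5.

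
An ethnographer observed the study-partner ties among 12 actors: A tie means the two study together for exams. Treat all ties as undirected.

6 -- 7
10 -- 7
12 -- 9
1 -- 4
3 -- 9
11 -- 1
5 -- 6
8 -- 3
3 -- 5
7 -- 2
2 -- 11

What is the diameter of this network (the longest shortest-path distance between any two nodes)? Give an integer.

Eccentricity of each node (its greatest distance to any other): 1:8, 2:6, 3:7, 4:9, 5:6, 6:5, 7:5, 8:8, 9:8, 10:6, 11:7, 12:9.
The maximum eccentricity is 9, realized for instance by the pair 4–12 via 4 – 1 – 11 – 2 – 7 – 6 – 5 – 3 – 9 – 12. So the diameter is 9.

9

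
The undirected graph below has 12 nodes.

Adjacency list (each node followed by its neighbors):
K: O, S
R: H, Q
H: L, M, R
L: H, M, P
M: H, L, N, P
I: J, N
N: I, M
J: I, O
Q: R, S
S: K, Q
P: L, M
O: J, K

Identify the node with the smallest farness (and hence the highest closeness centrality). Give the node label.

M

Farness (sum of distances to all others) for each node — H:28, I:31, J:33, K:36, L:31, M:27, N:29, O:35, P:36, Q:32, R:30, S:34.
The smallest farness is 27, for M, so M has the highest closeness.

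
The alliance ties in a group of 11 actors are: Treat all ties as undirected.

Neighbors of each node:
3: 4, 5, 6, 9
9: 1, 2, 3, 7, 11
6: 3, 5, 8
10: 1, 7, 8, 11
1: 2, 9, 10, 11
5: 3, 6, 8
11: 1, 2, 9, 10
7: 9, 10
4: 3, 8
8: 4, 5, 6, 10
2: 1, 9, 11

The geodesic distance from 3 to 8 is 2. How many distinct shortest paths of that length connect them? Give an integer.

The shortest distance is 2. The length-2 paths are: 3–6–8; 3–5–8; 3–4–8.
That gives 3 distinct shortest paths.

3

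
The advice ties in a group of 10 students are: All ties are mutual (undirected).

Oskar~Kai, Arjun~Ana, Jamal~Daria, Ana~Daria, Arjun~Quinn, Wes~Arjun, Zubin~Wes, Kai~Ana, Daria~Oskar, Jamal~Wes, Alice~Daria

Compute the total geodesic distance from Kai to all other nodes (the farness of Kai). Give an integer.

22

Distances from Kai: Alice:3, Ana:1, Arjun:2, Daria:2, Jamal:3, Oskar:1, Quinn:3, Wes:3, Zubin:4.
Sum = 3 + 1 + 2 + 2 + 3 + 1 + 3 + 3 + 4 = 22.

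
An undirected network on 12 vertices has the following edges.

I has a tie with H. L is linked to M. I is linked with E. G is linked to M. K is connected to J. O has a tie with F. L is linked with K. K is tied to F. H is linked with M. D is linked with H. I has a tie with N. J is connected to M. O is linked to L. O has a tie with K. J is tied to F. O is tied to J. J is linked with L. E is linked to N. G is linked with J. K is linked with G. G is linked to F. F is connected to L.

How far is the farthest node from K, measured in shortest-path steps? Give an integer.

5

Distances from K: D:4, E:5, F:1, G:1, H:3, I:4, J:1, L:1, M:2, N:5, O:1.
The largest is 5 (to E and N), so the eccentricity of K is 5.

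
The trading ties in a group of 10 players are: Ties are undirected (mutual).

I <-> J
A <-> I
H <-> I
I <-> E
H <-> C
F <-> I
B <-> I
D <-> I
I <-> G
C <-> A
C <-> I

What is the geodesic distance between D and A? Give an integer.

2

One shortest route is D – I – A, which uses 2 edges, and D and A are not directly tied, so nothing shorter exists. So d(D,A) = 2.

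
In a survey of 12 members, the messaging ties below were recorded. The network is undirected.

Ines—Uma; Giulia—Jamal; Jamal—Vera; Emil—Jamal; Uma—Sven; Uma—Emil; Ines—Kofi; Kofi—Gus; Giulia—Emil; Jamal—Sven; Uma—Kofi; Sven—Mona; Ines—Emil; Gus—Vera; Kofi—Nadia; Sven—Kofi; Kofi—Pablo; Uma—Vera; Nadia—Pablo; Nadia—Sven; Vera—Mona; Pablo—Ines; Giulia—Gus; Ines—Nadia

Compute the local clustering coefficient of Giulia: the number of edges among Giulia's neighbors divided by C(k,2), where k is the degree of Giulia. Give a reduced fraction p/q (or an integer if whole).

Giulia's neighbors: Emil, Gus, and Jamal (k = 3).
Possible neighbor pairs: C(3,2) = 3. Edges among them: Emil–Jamal → e = 1.
Clustering(Giulia) = 1/3.

1/3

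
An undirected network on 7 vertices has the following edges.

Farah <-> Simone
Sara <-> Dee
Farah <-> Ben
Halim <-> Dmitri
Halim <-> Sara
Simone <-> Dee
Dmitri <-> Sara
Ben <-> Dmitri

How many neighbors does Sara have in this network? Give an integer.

Sara is directly tied to Dee, Dmitri, and Halim. That is 3 neighbors, so the degree of Sara is 3.

3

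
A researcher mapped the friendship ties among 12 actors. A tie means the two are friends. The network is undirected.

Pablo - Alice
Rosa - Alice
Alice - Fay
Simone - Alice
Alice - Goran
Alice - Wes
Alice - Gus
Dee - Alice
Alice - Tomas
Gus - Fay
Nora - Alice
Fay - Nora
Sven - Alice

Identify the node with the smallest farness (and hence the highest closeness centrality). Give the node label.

Alice

Farness (sum of distances to all others) for each node — Alice:11, Dee:21, Fay:19, Goran:21, Gus:20, Nora:20, Pablo:21, Rosa:21, Simone:21, Sven:21, Tomas:21, Wes:21.
The smallest farness is 11, for Alice, so Alice has the highest closeness.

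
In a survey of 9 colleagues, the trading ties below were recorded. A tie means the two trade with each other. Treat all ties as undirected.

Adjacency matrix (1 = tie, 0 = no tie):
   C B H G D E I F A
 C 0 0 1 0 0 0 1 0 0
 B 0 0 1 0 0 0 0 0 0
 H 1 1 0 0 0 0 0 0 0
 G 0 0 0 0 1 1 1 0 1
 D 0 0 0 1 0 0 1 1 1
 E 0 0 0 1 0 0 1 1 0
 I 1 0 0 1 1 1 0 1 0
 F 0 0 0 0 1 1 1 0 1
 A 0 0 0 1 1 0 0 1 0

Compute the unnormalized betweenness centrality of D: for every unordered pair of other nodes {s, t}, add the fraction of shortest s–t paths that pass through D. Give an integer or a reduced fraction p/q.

Pairs whose geodesics pass through D — C–A: 1/3; B–A: 1/3; H–A: 1/3; G–F: 1/4; I–A: 1/3.
All other pairs contribute 0.
Summing the contributions gives betweenness(D) = 19/12.

19/12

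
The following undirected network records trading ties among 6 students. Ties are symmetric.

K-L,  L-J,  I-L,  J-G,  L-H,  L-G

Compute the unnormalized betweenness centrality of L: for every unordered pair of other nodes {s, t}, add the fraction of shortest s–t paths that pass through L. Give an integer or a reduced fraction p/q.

9

Pairs whose geodesics pass through L — G–H: 1; G–K: 1; G–I: 1; J–H: 1; J–K: 1; J–I: 1; H–K: 1; H–I: 1; K–I: 1.
All other pairs contribute 0.
Summing the contributions gives betweenness(L) = 9.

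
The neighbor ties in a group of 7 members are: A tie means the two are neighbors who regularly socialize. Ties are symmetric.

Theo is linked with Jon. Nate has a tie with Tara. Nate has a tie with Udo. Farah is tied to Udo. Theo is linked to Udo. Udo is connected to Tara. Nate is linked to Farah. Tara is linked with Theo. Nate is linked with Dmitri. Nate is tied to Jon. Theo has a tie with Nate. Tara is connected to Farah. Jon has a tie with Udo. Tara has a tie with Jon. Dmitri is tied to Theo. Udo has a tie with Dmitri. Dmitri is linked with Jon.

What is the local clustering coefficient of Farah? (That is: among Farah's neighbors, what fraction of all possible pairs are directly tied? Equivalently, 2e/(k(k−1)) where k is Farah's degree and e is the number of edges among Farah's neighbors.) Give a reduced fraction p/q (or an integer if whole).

1

Farah's neighbors: Nate, Tara, and Udo (k = 3).
Possible neighbor pairs: C(3,2) = 3. Edges among them: Nate–Tara, Nate–Udo, Tara–Udo → e = 3.
Clustering(Farah) = 3/3 = 1.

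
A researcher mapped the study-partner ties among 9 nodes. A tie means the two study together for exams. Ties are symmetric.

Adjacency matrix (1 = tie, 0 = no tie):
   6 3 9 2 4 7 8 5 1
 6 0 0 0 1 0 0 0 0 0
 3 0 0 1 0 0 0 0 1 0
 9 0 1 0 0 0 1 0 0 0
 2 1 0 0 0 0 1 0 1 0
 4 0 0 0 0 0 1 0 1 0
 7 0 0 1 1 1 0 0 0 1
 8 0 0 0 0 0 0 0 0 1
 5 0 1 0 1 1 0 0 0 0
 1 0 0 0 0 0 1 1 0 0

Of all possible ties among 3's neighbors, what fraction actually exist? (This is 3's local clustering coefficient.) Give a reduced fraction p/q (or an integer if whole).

0

3's neighbors: 5 and 9 (k = 2).
Possible neighbor pairs: C(2,2) = 1. Edges among them: none → e = 0.
Clustering(3) = 0/1.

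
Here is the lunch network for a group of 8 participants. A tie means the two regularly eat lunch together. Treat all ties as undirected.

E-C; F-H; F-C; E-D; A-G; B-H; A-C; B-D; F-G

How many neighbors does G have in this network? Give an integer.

G is directly tied to A and F. That is 2 neighbors, so the degree of G is 2.

2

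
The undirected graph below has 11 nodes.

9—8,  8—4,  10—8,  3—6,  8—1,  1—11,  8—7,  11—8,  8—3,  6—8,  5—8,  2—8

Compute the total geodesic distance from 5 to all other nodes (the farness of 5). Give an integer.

Distances from 5: 1:2, 2:2, 3:2, 4:2, 6:2, 7:2, 8:1, 9:2, 10:2, 11:2.
Sum = 2 + 2 + 2 + 2 + 2 + 2 + 1 + 2 + 2 + 2 = 19.

19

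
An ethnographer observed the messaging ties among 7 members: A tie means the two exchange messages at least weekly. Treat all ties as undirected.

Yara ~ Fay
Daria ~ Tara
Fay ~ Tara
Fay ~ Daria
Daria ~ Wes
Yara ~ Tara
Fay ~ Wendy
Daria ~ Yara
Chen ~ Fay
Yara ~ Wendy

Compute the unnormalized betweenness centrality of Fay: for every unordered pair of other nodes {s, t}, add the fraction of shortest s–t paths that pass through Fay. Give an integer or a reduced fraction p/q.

13/2

Pairs whose geodesics pass through Fay — Chen–Yara: 1; Chen–Wendy: 1; Chen–Tara: 1; Chen–Wes: 1; Chen–Daria: 1; Wendy–Tara: 1/2; Wendy–Wes: 1/2; Wendy–Daria: 1/2.
All other pairs contribute 0.
Summing the contributions gives betweenness(Fay) = 13/2.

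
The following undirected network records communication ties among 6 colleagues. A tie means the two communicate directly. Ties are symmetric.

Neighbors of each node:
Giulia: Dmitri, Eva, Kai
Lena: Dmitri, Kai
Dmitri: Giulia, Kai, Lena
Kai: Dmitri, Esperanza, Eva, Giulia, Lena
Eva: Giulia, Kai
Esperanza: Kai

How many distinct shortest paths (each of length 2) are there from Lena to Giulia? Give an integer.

The shortest distance is 2. The length-2 paths are: Lena–Kai–Giulia; Lena–Dmitri–Giulia.
That gives 2 distinct shortest paths.

2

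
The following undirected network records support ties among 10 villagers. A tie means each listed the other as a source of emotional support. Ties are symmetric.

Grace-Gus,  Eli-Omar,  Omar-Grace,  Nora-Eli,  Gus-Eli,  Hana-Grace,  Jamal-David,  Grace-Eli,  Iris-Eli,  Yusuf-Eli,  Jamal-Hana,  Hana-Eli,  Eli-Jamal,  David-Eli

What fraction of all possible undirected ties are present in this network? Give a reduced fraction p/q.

14/45

There are 14 edges and 10 nodes, so the maximum possible is C(10,2) = 45.
Density = 14/45.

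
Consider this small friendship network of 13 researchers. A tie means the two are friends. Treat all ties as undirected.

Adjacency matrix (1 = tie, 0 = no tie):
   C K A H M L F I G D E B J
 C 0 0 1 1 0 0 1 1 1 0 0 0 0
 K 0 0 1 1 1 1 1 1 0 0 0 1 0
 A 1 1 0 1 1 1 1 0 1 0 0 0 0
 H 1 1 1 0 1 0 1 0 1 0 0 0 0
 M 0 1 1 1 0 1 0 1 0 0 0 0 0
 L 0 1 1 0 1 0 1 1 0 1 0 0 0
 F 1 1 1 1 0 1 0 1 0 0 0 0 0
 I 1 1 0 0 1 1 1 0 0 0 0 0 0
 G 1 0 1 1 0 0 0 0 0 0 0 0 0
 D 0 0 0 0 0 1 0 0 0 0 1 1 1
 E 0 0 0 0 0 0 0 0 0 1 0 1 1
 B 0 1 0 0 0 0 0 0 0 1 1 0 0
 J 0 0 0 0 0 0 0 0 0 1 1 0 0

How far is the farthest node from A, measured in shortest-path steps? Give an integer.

Distances from A: B:2, C:1, D:2, E:3, F:1, G:1, H:1, I:2, J:3, K:1, L:1, M:1.
The largest is 3 (to E and J), so the eccentricity of A is 3.

3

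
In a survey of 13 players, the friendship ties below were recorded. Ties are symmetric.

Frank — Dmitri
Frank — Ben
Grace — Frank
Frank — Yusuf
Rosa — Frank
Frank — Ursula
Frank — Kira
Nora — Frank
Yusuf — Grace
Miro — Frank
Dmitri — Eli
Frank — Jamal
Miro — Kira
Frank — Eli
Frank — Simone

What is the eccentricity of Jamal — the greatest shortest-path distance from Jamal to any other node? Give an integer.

Distances from Jamal: Ben:2, Dmitri:2, Eli:2, Frank:1, Grace:2, Kira:2, Miro:2, Nora:2, Rosa:2, Simone:2, Ursula:2, Yusuf:2.
The largest is 2 (to Ben, Kira, Grace, Miro, Eli, Dmitri, Ursula, Yusuf, Nora, Rosa, and Simone), so the eccentricity of Jamal is 2.

2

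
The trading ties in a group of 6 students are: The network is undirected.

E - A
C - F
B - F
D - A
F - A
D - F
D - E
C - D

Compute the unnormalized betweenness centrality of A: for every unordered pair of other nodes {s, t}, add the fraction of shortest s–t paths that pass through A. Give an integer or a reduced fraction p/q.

Pairs whose geodesics pass through A — E–F: 1/2; E–B: 1/2.
All other pairs contribute 0.
Summing the contributions gives betweenness(A) = 1.

1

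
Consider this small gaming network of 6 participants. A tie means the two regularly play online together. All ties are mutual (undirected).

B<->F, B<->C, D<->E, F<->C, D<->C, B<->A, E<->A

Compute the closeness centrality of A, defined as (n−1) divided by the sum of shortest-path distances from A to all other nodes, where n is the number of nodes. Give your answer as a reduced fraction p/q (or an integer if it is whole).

5/8

Distances from A: B:1, C:2, D:2, E:1, F:2. Sum = 8.
n = 6, so closeness = 5/8.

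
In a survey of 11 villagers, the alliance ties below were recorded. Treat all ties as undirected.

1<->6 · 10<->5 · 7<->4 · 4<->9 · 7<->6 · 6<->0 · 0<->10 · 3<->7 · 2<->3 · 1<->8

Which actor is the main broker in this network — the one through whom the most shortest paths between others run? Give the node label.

6

Unnormalized betweenness of each node: 0:16, 1:9, 2:0, 3:9, 4:9, 5:0, 6:31, 7:28, 8:0, 9:0, 10:9.
6 has the largest value, 31, making it the main broker — the node through which the most shortest paths run.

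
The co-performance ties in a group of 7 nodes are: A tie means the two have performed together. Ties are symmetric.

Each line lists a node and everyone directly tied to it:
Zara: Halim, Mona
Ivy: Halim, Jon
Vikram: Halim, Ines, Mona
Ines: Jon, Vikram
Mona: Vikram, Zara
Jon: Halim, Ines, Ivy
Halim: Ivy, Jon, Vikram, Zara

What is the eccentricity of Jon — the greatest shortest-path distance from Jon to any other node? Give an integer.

3

Distances from Jon: Halim:1, Ines:1, Ivy:1, Mona:3, Vikram:2, Zara:2.
The largest is 3 (to Mona), so the eccentricity of Jon is 3.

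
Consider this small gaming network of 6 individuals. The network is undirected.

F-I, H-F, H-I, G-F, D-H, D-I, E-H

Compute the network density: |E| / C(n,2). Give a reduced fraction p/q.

There are 7 edges and 6 nodes, so the maximum possible is C(6,2) = 15.
Density = 7/15.

7/15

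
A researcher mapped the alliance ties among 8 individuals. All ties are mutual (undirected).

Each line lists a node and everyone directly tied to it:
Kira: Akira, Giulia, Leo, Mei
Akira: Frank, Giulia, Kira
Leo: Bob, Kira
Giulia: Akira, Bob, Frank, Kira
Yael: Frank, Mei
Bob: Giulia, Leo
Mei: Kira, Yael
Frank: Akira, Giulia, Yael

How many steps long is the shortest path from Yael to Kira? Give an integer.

2

One shortest route is Yael – Mei – Kira, which uses 2 edges, and Yael and Kira are not directly tied, so nothing shorter exists. So d(Yael,Kira) = 2.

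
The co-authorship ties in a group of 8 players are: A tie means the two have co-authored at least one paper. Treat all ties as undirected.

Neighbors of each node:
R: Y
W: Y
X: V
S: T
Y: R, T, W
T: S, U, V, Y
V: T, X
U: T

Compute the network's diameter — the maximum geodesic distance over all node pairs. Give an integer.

4

Eccentricity of each node (its greatest distance to any other): R:4, S:3, T:2, U:3, V:3, W:4, X:4, Y:3.
The maximum eccentricity is 4, realized for instance by the pair R–X via R – Y – T – V – X. So the diameter is 4.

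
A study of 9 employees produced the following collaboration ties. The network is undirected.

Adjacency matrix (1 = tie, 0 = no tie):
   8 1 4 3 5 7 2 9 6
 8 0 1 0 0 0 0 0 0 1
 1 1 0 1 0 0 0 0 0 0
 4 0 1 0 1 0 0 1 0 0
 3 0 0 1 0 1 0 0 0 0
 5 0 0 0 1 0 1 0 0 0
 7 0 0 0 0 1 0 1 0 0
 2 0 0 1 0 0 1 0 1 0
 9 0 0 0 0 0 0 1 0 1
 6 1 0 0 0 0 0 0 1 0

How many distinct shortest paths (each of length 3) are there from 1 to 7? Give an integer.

The shortest distance is 3, and the only length-3 path is 1–4–2–7. So there is exactly 1 shortest path.

1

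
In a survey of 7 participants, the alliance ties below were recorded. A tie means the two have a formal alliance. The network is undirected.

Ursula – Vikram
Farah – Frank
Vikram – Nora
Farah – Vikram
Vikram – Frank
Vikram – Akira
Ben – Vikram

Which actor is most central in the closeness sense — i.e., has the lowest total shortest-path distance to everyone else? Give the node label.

Farness (sum of distances to all others) for each node — Akira:11, Ben:11, Farah:10, Frank:10, Nora:11, Ursula:11, Vikram:6.
The smallest farness is 6, for Vikram, so Vikram has the highest closeness.

Vikram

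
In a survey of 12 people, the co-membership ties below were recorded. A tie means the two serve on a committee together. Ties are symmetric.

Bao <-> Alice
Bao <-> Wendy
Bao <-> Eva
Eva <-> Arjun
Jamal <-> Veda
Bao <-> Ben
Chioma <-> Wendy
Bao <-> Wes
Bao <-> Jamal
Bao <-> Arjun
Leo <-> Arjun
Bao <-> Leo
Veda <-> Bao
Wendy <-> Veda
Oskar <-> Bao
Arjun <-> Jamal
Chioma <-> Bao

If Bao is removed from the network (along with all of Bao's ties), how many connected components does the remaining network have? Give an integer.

5

Without Bao, the remaining ties split the others into: {Wes}; {Arjun, Chioma, Eva, Jamal, Leo, Veda, Wendy}; {Oskar}; {Alice}; {Ben}.
That's 5 separate components.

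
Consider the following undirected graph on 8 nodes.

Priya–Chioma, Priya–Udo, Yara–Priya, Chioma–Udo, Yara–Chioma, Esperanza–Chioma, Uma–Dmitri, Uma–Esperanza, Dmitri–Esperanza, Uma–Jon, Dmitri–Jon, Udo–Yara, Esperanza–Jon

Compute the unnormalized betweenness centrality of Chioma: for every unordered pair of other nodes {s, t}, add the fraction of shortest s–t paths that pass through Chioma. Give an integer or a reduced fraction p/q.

12

Pairs whose geodesics pass through Chioma — Uma–Udo: 1; Uma–Yara: 1; Uma–Priya: 1; Jon–Udo: 1; Jon–Yara: 1; Jon–Priya: 1; Esperanza–Udo: 1; Esperanza–Yara: 1; Esperanza–Priya: 1; Dmitri–Udo: 1; Dmitri–Yara: 1; Dmitri–Priya: 1.
All other pairs contribute 0.
Summing the contributions gives betweenness(Chioma) = 12.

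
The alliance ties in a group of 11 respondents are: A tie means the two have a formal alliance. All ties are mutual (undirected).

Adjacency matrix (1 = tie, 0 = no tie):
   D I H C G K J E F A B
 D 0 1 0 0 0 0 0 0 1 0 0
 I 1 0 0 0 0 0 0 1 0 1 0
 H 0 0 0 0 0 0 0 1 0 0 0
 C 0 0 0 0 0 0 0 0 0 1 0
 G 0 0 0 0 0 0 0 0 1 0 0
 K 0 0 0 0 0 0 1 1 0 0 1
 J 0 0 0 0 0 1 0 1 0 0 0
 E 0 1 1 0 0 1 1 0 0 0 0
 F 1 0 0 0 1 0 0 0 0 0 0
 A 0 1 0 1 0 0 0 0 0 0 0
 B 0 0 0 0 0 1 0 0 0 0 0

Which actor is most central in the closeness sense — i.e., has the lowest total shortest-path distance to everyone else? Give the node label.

I

Farness (sum of distances to all others) for each node — A:26, B:35, C:35, D:24, E:20, F:31, G:40, H:29, I:19, J:27, K:26.
The smallest farness is 19, for I, so I has the highest closeness.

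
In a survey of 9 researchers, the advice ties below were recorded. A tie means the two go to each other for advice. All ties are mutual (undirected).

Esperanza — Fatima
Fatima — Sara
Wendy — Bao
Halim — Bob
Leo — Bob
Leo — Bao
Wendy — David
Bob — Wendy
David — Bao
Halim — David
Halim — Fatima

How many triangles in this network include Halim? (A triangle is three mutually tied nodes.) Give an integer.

0

Halim's neighbors are Bob, David, and Fatima, but none of them are tied to each other, so no triangle contains Halim.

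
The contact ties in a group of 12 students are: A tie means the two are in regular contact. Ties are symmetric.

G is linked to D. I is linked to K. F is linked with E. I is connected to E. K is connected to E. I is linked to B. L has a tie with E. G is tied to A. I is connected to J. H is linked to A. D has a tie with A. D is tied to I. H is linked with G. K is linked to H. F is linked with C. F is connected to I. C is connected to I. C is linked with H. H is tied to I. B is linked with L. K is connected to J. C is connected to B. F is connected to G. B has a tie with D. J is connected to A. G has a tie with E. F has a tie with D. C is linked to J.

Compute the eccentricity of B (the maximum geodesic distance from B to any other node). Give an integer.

2

Distances from B: A:2, C:1, D:1, E:2, F:2, G:2, H:2, I:1, J:2, K:2, L:1.
The largest is 2 (to H, J, F, G, A, E, and K), so the eccentricity of B is 2.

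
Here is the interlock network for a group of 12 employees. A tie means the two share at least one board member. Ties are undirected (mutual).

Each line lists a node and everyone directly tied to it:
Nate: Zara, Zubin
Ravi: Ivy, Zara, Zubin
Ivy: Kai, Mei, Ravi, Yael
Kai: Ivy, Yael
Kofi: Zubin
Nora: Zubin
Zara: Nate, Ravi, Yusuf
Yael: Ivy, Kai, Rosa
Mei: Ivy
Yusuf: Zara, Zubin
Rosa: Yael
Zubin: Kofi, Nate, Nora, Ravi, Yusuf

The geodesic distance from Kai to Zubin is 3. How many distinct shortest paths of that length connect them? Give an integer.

The shortest distance is 3, and the only length-3 path is Kai–Ivy–Ravi–Zubin. So there is exactly 1 shortest path.

1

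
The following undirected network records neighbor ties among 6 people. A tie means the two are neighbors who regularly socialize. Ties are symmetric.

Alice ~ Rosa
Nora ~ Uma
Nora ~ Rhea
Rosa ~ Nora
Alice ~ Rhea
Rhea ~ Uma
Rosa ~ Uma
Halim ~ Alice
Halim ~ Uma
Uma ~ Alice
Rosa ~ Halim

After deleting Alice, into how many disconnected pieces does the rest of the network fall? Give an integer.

1

Alice's neighbors (Halim, Rhea, Rosa, and Uma) remain reachable from one another through other ties, so the rest of the network stays in one piece.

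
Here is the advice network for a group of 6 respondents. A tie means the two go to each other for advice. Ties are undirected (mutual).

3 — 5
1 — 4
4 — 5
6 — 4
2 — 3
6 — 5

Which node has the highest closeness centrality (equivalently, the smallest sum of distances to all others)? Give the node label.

Farness (sum of distances to all others) for each node — 1:12, 2:13, 3:9, 4:8, 5:7, 6:9.
The smallest farness is 7, for 5, so 5 has the highest closeness.

5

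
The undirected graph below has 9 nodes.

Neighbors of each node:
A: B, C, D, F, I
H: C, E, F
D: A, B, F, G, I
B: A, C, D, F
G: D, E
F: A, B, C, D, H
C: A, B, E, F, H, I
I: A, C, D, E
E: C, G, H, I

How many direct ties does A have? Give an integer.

5

A is directly tied to B, C, D, F, and I. That is 5 neighbors, so the degree of A is 5.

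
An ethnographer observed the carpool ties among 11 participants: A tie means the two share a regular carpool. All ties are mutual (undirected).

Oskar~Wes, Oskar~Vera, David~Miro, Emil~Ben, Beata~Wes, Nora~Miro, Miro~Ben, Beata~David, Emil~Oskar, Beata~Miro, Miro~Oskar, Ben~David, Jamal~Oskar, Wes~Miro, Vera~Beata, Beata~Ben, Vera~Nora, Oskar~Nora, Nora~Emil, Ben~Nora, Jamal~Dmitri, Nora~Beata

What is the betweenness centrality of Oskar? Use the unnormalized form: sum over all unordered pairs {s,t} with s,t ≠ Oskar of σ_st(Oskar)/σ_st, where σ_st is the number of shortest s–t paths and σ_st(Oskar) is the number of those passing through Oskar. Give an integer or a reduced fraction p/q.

19

Pairs whose geodesics pass through Oskar — Ben–Jamal: 3/3; Ben–Dmitri: 3/3; David–Jamal: 1; David–Dmitri: 1; Beata–Jamal: 4/4; Beata–Dmitri: 4/4; Jamal–Vera: 1; Jamal–Wes: 1; Jamal–Emil: 1; Jamal–Miro: 1; Jamal–Nora: 1; Vera–Wes: 1/2; Vera–Emil: 1/2; Vera–Miro: 1/3 … (+8 more pairs).
All other pairs contribute 0.
Summing the contributions gives betweenness(Oskar) = 19.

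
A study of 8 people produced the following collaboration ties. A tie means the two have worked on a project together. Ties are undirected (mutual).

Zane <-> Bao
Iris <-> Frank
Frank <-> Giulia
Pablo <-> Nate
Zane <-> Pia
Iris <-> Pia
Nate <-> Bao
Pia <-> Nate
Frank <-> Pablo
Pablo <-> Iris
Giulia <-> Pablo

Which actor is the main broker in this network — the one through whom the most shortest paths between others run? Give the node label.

Unnormalized betweenness of each node: Bao:13/12, Frank:13/12, Giulia:0, Iris:4, Nate:37/6, Pablo:27/4, Pia:61/12, Zane:5/6.
Pablo has the largest value, 27/4, making it the main broker — the node through which the most shortest paths run.

Pablo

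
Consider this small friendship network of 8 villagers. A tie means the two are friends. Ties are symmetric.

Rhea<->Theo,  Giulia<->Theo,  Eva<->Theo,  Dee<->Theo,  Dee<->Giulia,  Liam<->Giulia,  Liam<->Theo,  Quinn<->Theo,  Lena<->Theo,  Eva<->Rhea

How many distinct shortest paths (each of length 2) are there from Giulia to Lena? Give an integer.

1

The shortest distance is 2, and the only length-2 path is Giulia–Theo–Lena. So there is exactly 1 shortest path.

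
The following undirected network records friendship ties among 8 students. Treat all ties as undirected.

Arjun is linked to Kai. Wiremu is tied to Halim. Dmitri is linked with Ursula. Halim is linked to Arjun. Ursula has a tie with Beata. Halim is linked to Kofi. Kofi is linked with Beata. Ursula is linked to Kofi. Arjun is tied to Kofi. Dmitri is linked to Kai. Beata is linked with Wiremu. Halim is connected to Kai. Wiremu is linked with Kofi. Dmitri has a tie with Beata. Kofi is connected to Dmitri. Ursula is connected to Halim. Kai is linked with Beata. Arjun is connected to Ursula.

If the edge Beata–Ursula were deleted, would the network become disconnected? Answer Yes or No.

No

Even without that edge, Beata still reaches Ursula via Beata – Dmitri – Ursula, so the network stays connected. Not a bridge.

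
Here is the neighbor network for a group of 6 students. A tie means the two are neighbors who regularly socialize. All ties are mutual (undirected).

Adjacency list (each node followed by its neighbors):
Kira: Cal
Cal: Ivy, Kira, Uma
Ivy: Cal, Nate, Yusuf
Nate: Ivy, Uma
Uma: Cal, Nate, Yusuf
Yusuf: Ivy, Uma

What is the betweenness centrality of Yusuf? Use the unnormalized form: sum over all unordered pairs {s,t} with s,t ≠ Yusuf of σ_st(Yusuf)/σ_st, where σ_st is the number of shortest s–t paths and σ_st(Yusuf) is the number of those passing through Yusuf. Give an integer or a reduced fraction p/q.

Pairs whose geodesics pass through Yusuf — Uma–Ivy: 1/3.
All other pairs contribute 0.
Summing the contributions gives betweenness(Yusuf) = 1/3.

1/3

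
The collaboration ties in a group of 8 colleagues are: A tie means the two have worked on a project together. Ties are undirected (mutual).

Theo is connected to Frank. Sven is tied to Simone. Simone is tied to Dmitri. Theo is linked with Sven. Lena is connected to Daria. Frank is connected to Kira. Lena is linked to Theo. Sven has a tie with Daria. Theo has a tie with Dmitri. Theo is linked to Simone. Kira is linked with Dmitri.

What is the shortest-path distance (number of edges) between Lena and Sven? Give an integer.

2

One shortest route is Lena – Daria – Sven, which uses 2 edges, and Lena and Sven are not directly tied, so nothing shorter exists. So d(Lena,Sven) = 2.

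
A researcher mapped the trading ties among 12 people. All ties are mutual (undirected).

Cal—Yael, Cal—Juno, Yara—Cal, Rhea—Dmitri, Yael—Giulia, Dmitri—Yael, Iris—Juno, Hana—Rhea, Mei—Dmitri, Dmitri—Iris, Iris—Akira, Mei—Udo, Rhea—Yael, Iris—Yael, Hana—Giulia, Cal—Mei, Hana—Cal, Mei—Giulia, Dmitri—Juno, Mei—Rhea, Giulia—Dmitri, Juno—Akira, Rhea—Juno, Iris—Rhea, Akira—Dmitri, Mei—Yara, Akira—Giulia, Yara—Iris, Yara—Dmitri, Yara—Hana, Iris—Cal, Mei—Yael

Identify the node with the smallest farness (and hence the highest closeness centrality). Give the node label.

Dmitri

Farness (sum of distances to all others) for each node — Akira:19, Cal:16, Dmitri:14, Giulia:17, Hana:19, Iris:16, Juno:18, Mei:15, Rhea:16, Udo:25, Yael:16, Yara:17.
The smallest farness is 14, for Dmitri, so Dmitri has the highest closeness.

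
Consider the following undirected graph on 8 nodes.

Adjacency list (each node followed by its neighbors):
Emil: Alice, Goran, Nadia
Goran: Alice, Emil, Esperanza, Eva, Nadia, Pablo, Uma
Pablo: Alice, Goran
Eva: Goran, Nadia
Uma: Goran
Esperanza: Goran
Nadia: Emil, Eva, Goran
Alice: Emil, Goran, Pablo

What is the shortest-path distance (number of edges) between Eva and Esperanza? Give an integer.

One shortest route is Eva – Goran – Esperanza, which uses 2 edges, and Eva and Esperanza are not directly tied, so nothing shorter exists. So d(Eva,Esperanza) = 2.

2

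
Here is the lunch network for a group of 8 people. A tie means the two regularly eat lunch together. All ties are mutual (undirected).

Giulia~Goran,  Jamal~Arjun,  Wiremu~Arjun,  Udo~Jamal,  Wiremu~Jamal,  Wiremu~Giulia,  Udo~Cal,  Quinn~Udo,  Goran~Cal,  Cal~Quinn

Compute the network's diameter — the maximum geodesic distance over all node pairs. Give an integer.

Eccentricity of each node (its greatest distance to any other): Arjun:3, Cal:3, Giulia:3, Goran:3, Jamal:3, Quinn:3, Udo:3, Wiremu:3.
The maximum eccentricity is 3, realized for instance by the pair Goran–Jamal via Goran – Cal – Udo – Jamal. So the diameter is 3.

3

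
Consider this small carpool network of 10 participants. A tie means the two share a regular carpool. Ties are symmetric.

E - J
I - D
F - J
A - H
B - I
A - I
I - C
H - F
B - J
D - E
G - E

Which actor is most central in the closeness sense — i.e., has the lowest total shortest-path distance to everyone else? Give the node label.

Farness (sum of distances to all others) for each node — A:20, B:18, C:24, D:18, E:18, F:21, G:26, H:22, I:16, J:17.
The smallest farness is 16, for I, so I has the highest closeness.

I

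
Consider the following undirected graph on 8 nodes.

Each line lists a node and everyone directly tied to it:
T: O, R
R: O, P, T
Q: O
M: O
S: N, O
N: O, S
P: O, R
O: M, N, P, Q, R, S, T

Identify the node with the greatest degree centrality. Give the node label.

O

Degrees — M:1, N:2, O:7, P:2, Q:1, R:3, S:2, T:2.
The maximum is 7, attained only by O.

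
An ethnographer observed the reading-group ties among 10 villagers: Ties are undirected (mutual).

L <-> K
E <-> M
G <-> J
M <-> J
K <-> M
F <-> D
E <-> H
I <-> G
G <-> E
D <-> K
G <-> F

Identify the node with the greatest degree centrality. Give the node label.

Degrees — D:2, E:3, F:2, G:4, H:1, I:1, J:2, K:3, L:1, M:3.
The maximum is 4, attained only by G.

G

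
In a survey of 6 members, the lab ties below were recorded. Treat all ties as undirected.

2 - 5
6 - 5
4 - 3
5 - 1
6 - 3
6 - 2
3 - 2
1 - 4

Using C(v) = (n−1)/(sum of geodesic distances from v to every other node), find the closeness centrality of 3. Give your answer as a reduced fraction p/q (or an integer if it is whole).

5/7

Distances from 3: 1:2, 2:1, 4:1, 5:2, 6:1. Sum = 7.
n = 6, so closeness = 5/7.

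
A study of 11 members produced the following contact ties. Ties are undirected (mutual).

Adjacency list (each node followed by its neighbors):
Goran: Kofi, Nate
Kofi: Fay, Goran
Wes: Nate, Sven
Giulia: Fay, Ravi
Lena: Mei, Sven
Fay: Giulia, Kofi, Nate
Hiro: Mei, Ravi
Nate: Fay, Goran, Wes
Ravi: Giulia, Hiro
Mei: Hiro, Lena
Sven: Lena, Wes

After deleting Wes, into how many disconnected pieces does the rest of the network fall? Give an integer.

Wes's neighbors (Nate and Sven) remain reachable from one another through other ties, so the rest of the network stays in one piece.

1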